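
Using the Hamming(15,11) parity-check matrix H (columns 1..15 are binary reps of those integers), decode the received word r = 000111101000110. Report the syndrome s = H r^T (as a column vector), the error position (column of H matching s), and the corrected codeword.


s = (1, 0, 1, 0)^T, error position = 10, corrected codeword c = 000111101100110

Compute s = H r^T mod 2 one row at a time:
  s_1 = 0 + 1 + 0 + 0 + 0 + 1 + 1 + 0 = 3 ≡ 1 (mod 2).
  s_2 = 1 + 1 + 1 + 1 + 0 + 1 + 1 + 0 = 6 ≡ 0 (mod 2).
  s_3 = 0 + 0 + 1 + 1 + 0 + 0 + 1 + 0 = 3 ≡ 1 (mod 2).
  s_4 = 0 + 0 + 1 + 1 + 1 + 0 + 1 + 0 = 4 ≡ 0 (mod 2).
s = (1, 0, 1, 0)^T — this equals column 10 of H (binary 1010), so error is at position 10.
Correct: flip bit 10 of r = 000111101000110 to get c = 000111101100110.


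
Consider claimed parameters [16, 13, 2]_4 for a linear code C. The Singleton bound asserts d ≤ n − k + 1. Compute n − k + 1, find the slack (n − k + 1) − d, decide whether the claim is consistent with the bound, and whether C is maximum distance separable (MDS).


Singleton RHS = n − k + 1 = 4, slack = 2, bound satisfied, not MDS.

Singleton bound: d ≤ n − k + 1.
Here n = 16, k = 13, so n − k + 1 = 4.
Given d = 2, check d ≤ 4: YES.
Slack = (n − k + 1) − d = 2.
The code is NOT MDS (slack = 2 > 0).
Description: the claimed parameters are [16, 13, 2]_4; such a code would be non-MDS.


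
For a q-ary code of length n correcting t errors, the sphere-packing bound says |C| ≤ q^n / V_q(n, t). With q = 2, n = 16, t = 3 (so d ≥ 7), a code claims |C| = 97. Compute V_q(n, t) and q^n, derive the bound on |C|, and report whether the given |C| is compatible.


V_q(n, t) = 697, q^n = 65536, Hamming bound = 94, |C| = 97 > bound (violated).

Step 1: Compute V_q(n, t) = Σ_{j=0}^3 C(n, j) (q−1)^j.
  j = 0: C(16,0)·(1)^0 = 1·1 = 1.
  j = 1: C(16,1)·(1)^1 = 16·1 = 16.
  j = 2: C(16,2)·(1)^2 = 120·1 = 120.
  j = 3: C(16,3)·(1)^3 = 560·1 = 560.
  V_q(n, t) = 1 + 16 + 120 + 560 = 697.
Step 2: q^n = 2^16 = 65536.
Step 3: Hamming bound ⌊q^n / V_q(n,t)⌋ = ⌊65536/697⌋ = 94.
Step 4: Compare |C| = 97 to 94: violated.
The claimed |C| lies above the Hamming bound, so no 2-ary code of length 16 with d ≥ 7 can have 97 codewords.


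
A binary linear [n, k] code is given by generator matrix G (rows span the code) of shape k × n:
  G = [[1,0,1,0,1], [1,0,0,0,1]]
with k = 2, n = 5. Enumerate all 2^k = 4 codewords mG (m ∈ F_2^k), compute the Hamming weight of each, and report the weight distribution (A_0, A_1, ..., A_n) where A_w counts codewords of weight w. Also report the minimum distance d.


Weight distribution: A_0 = 1, A_1 = 1, A_2 = 1, A_3 = 1. Minimum distance d = 1.

Enumerate all 2^2 = 4 messages m ∈ F_2^2.
For each, compute codeword c = mG in F_2^5, then tally its weight.
  m = 00 → c = 00000, weight = 0.
  m = 10 → c = 10101, weight = 3.
  m = 01 → c = 10001, weight = 2.
  m = 11 → c = 00100, weight = 1.
Tally weights:
  weight 0: 1 codewords.
  weight 1: 1 codewords.
  weight 2: 1 codewords.
  weight 3: 1 codewords.
Minimum distance d = smallest w > 0 with A_w > 0 = 1.
Sanity: Σ A_w = 4 = 2^2 = 4 ✓.


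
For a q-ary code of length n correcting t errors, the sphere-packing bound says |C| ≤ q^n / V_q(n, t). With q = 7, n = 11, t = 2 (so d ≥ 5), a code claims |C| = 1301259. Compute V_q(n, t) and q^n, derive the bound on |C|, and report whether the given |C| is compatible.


V_q(n, t) = 2047, q^n = 1977326743, Hamming bound = 965963, |C| = 1301259 > bound (violated).

Step 1: Compute V_q(n, t) = Σ_{j=0}^2 C(n, j) (q−1)^j.
  j = 0: C(11,0)·(6)^0 = 1·1 = 1.
  j = 1: C(11,1)·(6)^1 = 11·6 = 66.
  j = 2: C(11,2)·(6)^2 = 55·36 = 1980.
  V_q(n, t) = 1 + 66 + 1980 = 2047.
Step 2: q^n = 7^11 = 1977326743.
Step 3: Hamming bound ⌊q^n / V_q(n,t)⌋ = ⌊1977326743/2047⌋ = 965963.
Step 4: Compare |C| = 1301259 to 965963: violated.
The claimed |C| lies above the Hamming bound, so no 7-ary code of length 11 with d ≥ 5 can have 1301259 codewords.


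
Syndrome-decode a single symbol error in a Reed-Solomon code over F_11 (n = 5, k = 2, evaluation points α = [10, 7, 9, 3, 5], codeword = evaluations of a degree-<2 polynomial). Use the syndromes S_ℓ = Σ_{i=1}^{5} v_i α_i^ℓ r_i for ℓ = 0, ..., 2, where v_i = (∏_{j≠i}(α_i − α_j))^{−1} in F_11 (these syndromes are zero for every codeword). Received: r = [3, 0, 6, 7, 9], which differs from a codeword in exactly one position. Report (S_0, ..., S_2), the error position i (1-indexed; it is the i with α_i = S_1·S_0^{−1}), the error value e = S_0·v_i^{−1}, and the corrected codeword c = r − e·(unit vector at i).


S = (10, 2, 7), error at position 3, error magnitude e = 4, c = [3, 0, 2, 7, 9].

Step 1: column multipliers v_i = (∏_{j≠i}(α_i − α_j))^{−1} mod 11.
  i = 1 (α = 10): (10−7)(10−9)(10−3)(10−5) = 3·1·7·5 = 105 ≡ 6, so v_1 = 6^{−1} = 2 (mod 11).
  i = 2 (α = 7): (7−10)(7−9)(7−3)(7−5) = (−3)·(−2)·4·2 = 48 ≡ 4, so v_2 = 4^{−1} = 3 (mod 11).
  i = 3 (α = 9): (9−10)(9−7)(9−3)(9−5) = (−1)·2·6·4 = −48 ≡ 7, so v_3 = 7^{−1} = 8 (mod 11).
  i = 4 (α = 3): (3−10)(3−7)(3−9)(3−5) = (−7)·(−4)·(−6)·(−2) = 336 ≡ 6, so v_4 = 6^{−1} = 2 (mod 11).
  i = 5 (α = 5): (5−10)(5−7)(5−9)(5−3) = (−5)·(−2)·(−4)·2 = −80 ≡ 8, so v_5 = 8^{−1} = 7 (mod 11).
  v = [2, 3, 8, 2, 7].
Step 2: syndromes of r = [3, 0, 6, 7, 9] (all sums mod 11).
  S_0 = Σ v_i r_i = 2·3 + 3·0 + 8·6 + 2·7 + 7·9 = 131 ≡ 10.
  S_1 = Σ v_i α_i r_i = 2·10·3 + 3·7·0 + 8·9·6 + 2·3·7 + 7·5·9 = 849 ≡ 2.
  α_i^2 mod 11 = [1, 5, 4, 9, 3].
  S_2 = Σ v_i α_i^2 r_i = 2·1·3 + 3·5·0 + 8·4·6 + 2·9·7 + 7·3·9 = 513 ≡ 7.
  S = (10, 2, 7) ≠ 0, so r is not a codeword (an error is present).
Step 3: locate the error. For a single error e at position i, S_ℓ = v_i·e·α_i^ℓ, so α_err = S_1/S_0.
  S_0^{−1} = 10^{−1} = 10 (mod 11), so α_err = 2·10 = 20 ≡ 9 = α_3. Error position i = 3.
  Consistency check: S_2/S_1 = 7·6 = 42 ≡ 9 = α_err ✓ (single-error assumption holds).
Step 4: error magnitude e = S_0/v_3 = S_0·∏_{j≠3}(α_3 − α_j) = 10·7 = 70 ≡ 4 (mod 11).
Step 5: correct position 3: c_3 = r_3 − e = 6 − 4 ≡ 2 (mod 11). Hence c = [3, 0, 2, 7, 9].
  Check: interpolating c through the α_i gives m(x) = 4 + 1·x (degree < 2) with m(α_i) = c_i for every i, so c is indeed a codeword.


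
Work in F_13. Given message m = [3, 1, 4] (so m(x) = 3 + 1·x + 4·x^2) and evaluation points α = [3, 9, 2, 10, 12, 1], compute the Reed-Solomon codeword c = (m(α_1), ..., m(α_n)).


c = [3, 11, 8, 10, 6, 8]

Message polynomial: m(x) = 3 + 1·x + 4·x^2 (mod 13).
For each evaluation point α_i, compute m(α_i) mod 13:
  α_1 = 3: Horner steps 4 → 0 → 3, so m(3) = 3.
  α_2 = 9: Horner steps 4 → 11 → 11, so m(9) = 11.
  α_3 = 2: Horner steps 4 → 9 → 8, so m(2) = 8.
  α_4 = 10: Horner steps 4 → 2 → 10, so m(10) = 10.
  α_5 = 12: Horner steps 4 → 10 → 6, so m(12) = 6.
  α_6 = 1: Horner steps 4 → 5 → 8, so m(1) = 8.
Codeword c = [3, 11, 8, 10, 6, 8] ∈ F_13^6.


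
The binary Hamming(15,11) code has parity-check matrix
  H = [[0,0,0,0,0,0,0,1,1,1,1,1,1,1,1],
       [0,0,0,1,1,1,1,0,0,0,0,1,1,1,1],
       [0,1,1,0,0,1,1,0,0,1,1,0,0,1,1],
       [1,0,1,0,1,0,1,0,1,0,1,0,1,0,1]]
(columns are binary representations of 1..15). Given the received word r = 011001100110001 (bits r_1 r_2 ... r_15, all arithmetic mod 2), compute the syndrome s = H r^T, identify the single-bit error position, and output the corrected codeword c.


s = (1, 1, 1, 0)^T, error position = 14, corrected codeword c = 011001100110011

Compute s = H r^T mod 2 one row at a time:
  s_1 = 0 + 0 + 1 + 1 + 0 + 0 + 0 + 1 = 3 ≡ 1 (mod 2).
  s_2 = 0 + 0 + 1 + 1 + 0 + 0 + 0 + 1 = 3 ≡ 1 (mod 2).
  s_3 = 1 + 1 + 1 + 1 + 1 + 1 + 0 + 1 = 7 ≡ 1 (mod 2).
  s_4 = 0 + 1 + 0 + 1 + 0 + 1 + 0 + 1 = 4 ≡ 0 (mod 2).
s = (1, 1, 1, 0)^T — this equals column 14 of H (binary 1110), so error is at position 14.
Correct: flip bit 14 of r = 011001100110001 to get c = 011001100110011.


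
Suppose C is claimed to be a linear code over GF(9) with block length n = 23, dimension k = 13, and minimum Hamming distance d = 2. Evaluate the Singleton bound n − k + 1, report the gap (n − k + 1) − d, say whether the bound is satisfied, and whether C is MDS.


Singleton RHS = n − k + 1 = 11, slack = 9, bound satisfied, not MDS.

Singleton bound: d ≤ n − k + 1.
Here n = 23, k = 13, so n − k + 1 = 11.
Given d = 2, check d ≤ 11: YES.
Slack = (n − k + 1) − d = 9.
The code is NOT MDS (slack = 9 > 0).
Description: the claimed parameters are [23, 13, 2]_9; such a code would be non-MDS.


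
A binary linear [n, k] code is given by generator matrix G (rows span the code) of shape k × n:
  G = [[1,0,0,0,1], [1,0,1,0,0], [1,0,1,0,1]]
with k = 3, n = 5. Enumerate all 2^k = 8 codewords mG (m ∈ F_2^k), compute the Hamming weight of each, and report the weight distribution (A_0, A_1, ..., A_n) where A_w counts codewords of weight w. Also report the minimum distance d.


Weight distribution: A_0 = 1, A_1 = 3, A_2 = 3, A_3 = 1. Minimum distance d = 1.

Enumerate all 2^3 = 8 messages m ∈ F_2^3.
For each, compute codeword c = mG in F_2^5, then tally its weight.
  m = 000 → c = 00000, weight = 0.
  m = 100 → c = 10001, weight = 2.
  m = 010 → c = 10100, weight = 2.
  m = 110 → c = 00101, weight = 2.
  m = 001 → c = 10101, weight = 3.
  m = 101 → c = 00100, weight = 1.
  m = 011 → c = 00001, weight = 1.
  m = 111 → c = 10000, weight = 1.
Tally weights:
  weight 0: 1 codewords.
  weight 1: 3 codewords.
  weight 2: 3 codewords.
  weight 3: 1 codewords.
Minimum distance d = smallest w > 0 with A_w > 0 = 1.
Sanity: Σ A_w = 8 = 2^3 = 8 ✓.


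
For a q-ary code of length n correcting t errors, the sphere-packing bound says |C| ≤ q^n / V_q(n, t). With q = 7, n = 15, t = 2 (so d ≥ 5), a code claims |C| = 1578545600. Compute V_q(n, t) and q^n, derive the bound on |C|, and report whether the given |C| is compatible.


V_q(n, t) = 3871, q^n = 4747561509943, Hamming bound = 1226443169, |C| = 1578545600 > bound (violated).

Step 1: Compute V_q(n, t) = Σ_{j=0}^2 C(n, j) (q−1)^j.
  j = 0: C(15,0)·(6)^0 = 1·1 = 1.
  j = 1: C(15,1)·(6)^1 = 15·6 = 90.
  j = 2: C(15,2)·(6)^2 = 105·36 = 3780.
  V_q(n, t) = 1 + 90 + 3780 = 3871.
Step 2: q^n = 7^15 = 4747561509943.
Step 3: Hamming bound ⌊q^n / V_q(n,t)⌋ = ⌊4747561509943/3871⌋ = 1226443169.
Step 4: Compare |C| = 1578545600 to 1226443169: violated.
The claimed |C| lies above the Hamming bound, so no 7-ary code of length 15 with d ≥ 5 can have 1578545600 codewords.


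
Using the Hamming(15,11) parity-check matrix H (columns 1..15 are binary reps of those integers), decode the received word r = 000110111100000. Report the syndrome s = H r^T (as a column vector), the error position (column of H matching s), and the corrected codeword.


s = (1, 1, 0, 1)^T, error position = 13, corrected codeword c = 000110111100100

Compute s = H r^T mod 2 one row at a time:
  s_1 = 1 + 1 + 1 + 0 + 0 + 0 + 0 + 0 = 3 ≡ 1 (mod 2).
  s_2 = 1 + 1 + 0 + 1 + 0 + 0 + 0 + 0 = 3 ≡ 1 (mod 2).
  s_3 = 0 + 0 + 0 + 1 + 1 + 0 + 0 + 0 = 2 ≡ 0 (mod 2).
  s_4 = 0 + 0 + 1 + 1 + 1 + 0 + 0 + 0 = 3 ≡ 1 (mod 2).
s = (1, 1, 0, 1)^T — this equals column 13 of H (binary 1101), so error is at position 13.
Correct: flip bit 13 of r = 000110111100000 to get c = 000110111100100.


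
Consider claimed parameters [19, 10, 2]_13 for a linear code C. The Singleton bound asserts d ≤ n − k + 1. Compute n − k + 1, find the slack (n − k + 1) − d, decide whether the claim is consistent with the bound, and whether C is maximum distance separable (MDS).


Singleton RHS = n − k + 1 = 10, slack = 8, bound satisfied, not MDS.

Singleton bound: d ≤ n − k + 1.
Here n = 19, k = 10, so n − k + 1 = 10.
Given d = 2, check d ≤ 10: YES.
Slack = (n − k + 1) − d = 8.
The code is NOT MDS (slack = 8 > 0).
Description: the claimed parameters are [19, 10, 2]_13; such a code would be non-MDS.


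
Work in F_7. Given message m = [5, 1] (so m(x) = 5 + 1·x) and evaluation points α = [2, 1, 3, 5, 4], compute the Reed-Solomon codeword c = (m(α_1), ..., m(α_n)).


c = [0, 6, 1, 3, 2]

Message polynomial: m(x) = 5 + 1·x (mod 7).
For each evaluation point α_i, compute m(α_i) mod 7:
  α_1 = 2: Horner steps 1 → 0, so m(2) = 0.
  α_2 = 1: Horner steps 1 → 6, so m(1) = 6.
  α_3 = 3: Horner steps 1 → 1, so m(3) = 1.
  α_4 = 5: Horner steps 1 → 3, so m(5) = 3.
  α_5 = 4: Horner steps 1 → 2, so m(4) = 2.
Codeword c = [0, 6, 1, 3, 2] ∈ F_7^5.


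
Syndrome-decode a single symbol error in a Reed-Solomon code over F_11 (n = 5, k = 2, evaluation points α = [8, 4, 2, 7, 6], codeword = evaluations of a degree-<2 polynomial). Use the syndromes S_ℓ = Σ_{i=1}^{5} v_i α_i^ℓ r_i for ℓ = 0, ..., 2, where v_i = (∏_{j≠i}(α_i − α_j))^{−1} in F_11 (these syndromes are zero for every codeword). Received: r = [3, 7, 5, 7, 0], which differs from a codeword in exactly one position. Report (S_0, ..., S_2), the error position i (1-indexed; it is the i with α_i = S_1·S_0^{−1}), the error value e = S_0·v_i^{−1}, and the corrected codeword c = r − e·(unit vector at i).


S = (3, 1, 4), error at position 2, error magnitude e = 10, c = [3, 8, 5, 7, 0].

Step 1: column multipliers v_i = (∏_{j≠i}(α_i − α_j))^{−1} mod 11.
  i = 1 (α = 8): (8−4)(8−2)(8−7)(8−6) = 4·6·1·2 = 48 ≡ 4, so v_1 = 4^{−1} = 3 (mod 11).
  i = 2 (α = 4): (4−8)(4−2)(4−7)(4−6) = (−4)·2·(−3)·(−2) = −48 ≡ 7, so v_2 = 7^{−1} = 8 (mod 11).
  i = 3 (α = 2): (2−8)(2−4)(2−7)(2−6) = (−6)·(−2)·(−5)·(−4) = 240 ≡ 9, so v_3 = 9^{−1} = 5 (mod 11).
  i = 4 (α = 7): (7−8)(7−4)(7−2)(7−6) = (−1)·3·5·1 = −15 ≡ 7, so v_4 = 7^{−1} = 8 (mod 11).
  i = 5 (α = 6): (6−8)(6−4)(6−2)(6−7) = (−2)·2·4·(−1) = 16 ≡ 5, so v_5 = 5^{−1} = 9 (mod 11).
  v = [3, 8, 5, 8, 9].
Step 2: syndromes of r = [3, 7, 5, 7, 0] (all sums mod 11).
  S_0 = Σ v_i r_i = 3·3 + 8·7 + 5·5 + 8·7 + 9·0 = 146 ≡ 3.
  S_1 = Σ v_i α_i r_i = 3·8·3 + 8·4·7 + 5·2·5 + 8·7·7 + 9·6·0 = 738 ≡ 1.
  α_i^2 mod 11 = [9, 5, 4, 5, 3].
  S_2 = Σ v_i α_i^2 r_i = 3·9·3 + 8·5·7 + 5·4·5 + 8·5·7 + 9·3·0 = 741 ≡ 4.
  S = (3, 1, 4) ≠ 0, so r is not a codeword (an error is present).
Step 3: locate the error. For a single error e at position i, S_ℓ = v_i·e·α_i^ℓ, so α_err = S_1/S_0.
  S_0^{−1} = 3^{−1} = 4 (mod 11), so α_err = 1·4 = 4 ≡ 4 = α_2. Error position i = 2.
  Consistency check: S_2/S_1 = 4·1 = 4 ≡ 4 = α_err ✓ (single-error assumption holds).
Step 4: error magnitude e = S_0/v_2 = S_0·∏_{j≠2}(α_2 − α_j) = 3·7 = 21 ≡ 10 (mod 11).
Step 5: correct position 2: c_2 = r_2 − e = 7 − 10 ≡ 8 (mod 11). Hence c = [3, 8, 5, 7, 0].
  Check: interpolating c through the α_i gives m(x) = 2 + 7·x (degree < 2) with m(α_i) = c_i for every i, so c is indeed a codeword.


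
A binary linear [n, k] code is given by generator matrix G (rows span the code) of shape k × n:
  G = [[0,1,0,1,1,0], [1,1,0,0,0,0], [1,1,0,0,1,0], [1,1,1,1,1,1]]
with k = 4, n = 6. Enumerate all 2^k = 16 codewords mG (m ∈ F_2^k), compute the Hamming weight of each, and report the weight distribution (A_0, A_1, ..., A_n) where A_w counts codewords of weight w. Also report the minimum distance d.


Weight distribution: A_0 = 1, A_1 = 1, A_2 = 3, A_3 = 6, A_4 = 3, A_5 = 1, A_6 = 1. Minimum distance d = 1.

Enumerate all 2^4 = 16 messages m ∈ F_2^4.
For each, compute codeword c = mG in F_2^6, then tally its weight.
  m = 0000 → c = 000000, weight = 0.
  m = 1000 → c = 010110, weight = 3.
  m = 0100 → c = 110000, weight = 2.
  m = 1100 → c = 100110, weight = 3.
  m = 0010 → c = 110010, weight = 3.
  m = 1010 → c = 100100, weight = 2.
  m = 0110 → c = 000010, weight = 1.
  m = 1110 → c = 010100, weight = 2.
  m = 0001 → c = 111111, weight = 6.
  m = 1001 → c = 101001, weight = 3.
  m = 0101 → c = 001111, weight = 4.
  m = 1101 → c = 011001, weight = 3.
  m = 0011 → c = 001101, weight = 3.
  m = 1011 → c = 011011, weight = 4.
  m = 0111 → c = 111101, weight = 5.
  m = 1111 → c = 101011, weight = 4.
Tally weights:
  weight 0: 1 codewords.
  weight 1: 1 codewords.
  weight 2: 3 codewords.
  weight 3: 6 codewords.
  weight 4: 3 codewords.
  weight 5: 1 codewords.
  weight 6: 1 codewords.
Minimum distance d = smallest w > 0 with A_w > 0 = 1.
Sanity: Σ A_w = 16 = 2^4 = 16 ✓.


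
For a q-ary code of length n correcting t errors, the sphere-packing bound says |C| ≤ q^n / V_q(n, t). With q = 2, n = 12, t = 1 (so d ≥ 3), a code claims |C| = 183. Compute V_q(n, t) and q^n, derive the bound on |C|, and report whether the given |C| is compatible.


V_q(n, t) = 13, q^n = 4096, Hamming bound = 315, |C| = 183 ≤ bound (satisfied).

Step 1: Compute V_q(n, t) = Σ_{j=0}^1 C(n, j) (q−1)^j.
  j = 0: C(12,0)·(1)^0 = 1·1 = 1.
  j = 1: C(12,1)·(1)^1 = 12·1 = 12.
  V_q(n, t) = 1 + 12 = 13.
Step 2: q^n = 2^12 = 4096.
Step 3: Hamming bound ⌊q^n / V_q(n,t)⌋ = ⌊4096/13⌋ = 315.
Step 4: Compare |C| = 183 to 315: satisfied.
The claimed |C| lies below the Hamming bound.


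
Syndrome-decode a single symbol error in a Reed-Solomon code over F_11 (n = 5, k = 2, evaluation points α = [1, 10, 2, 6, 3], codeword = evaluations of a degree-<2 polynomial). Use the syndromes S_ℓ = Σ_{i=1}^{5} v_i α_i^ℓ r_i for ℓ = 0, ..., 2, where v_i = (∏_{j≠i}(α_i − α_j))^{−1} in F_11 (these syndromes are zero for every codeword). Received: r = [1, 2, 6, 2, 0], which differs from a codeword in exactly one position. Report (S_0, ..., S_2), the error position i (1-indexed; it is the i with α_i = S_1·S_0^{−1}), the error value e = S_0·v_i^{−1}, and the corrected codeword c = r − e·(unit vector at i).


S = (10, 5, 8), error at position 4, error magnitude e = 9, c = [1, 2, 6, 4, 0].

Step 1: column multipliers v_i = (∏_{j≠i}(α_i − α_j))^{−1} mod 11.
  i = 1 (α = 1): (1−10)(1−2)(1−6)(1−3) = (−9)·(−1)·(−5)·(−2) = 90 ≡ 2, so v_1 = 2^{−1} = 6 (mod 11).
  i = 2 (α = 10): (10−1)(10−2)(10−6)(10−3) = 9·8·4·7 = 2016 ≡ 3, so v_2 = 3^{−1} = 4 (mod 11).
  i = 3 (α = 2): (2−1)(2−10)(2−6)(2−3) = 1·(−8)·(−4)·(−1) = −32 ≡ 1, so v_3 = 1^{−1} = 1 (mod 11).
  i = 4 (α = 6): (6−1)(6−10)(6−2)(6−3) = 5·(−4)·4·3 = −240 ≡ 2, so v_4 = 2^{−1} = 6 (mod 11).
  i = 5 (α = 3): (3−1)(3−10)(3−2)(3−6) = 2·(−7)·1·(−3) = 42 ≡ 9, so v_5 = 9^{−1} = 5 (mod 11).
  v = [6, 4, 1, 6, 5].
Step 2: syndromes of r = [1, 2, 6, 2, 0] (all sums mod 11).
  S_0 = Σ v_i r_i = 6·1 + 4·2 + 1·6 + 6·2 + 5·0 = 32 ≡ 10.
  S_1 = Σ v_i α_i r_i = 6·1·1 + 4·10·2 + 1·2·6 + 6·6·2 + 5·3·0 = 170 ≡ 5.
  α_i^2 mod 11 = [1, 1, 4, 3, 9].
  S_2 = Σ v_i α_i^2 r_i = 6·1·1 + 4·1·2 + 1·4·6 + 6·3·2 + 5·9·0 = 74 ≡ 8.
  S = (10, 5, 8) ≠ 0, so r is not a codeword (an error is present).
Step 3: locate the error. For a single error e at position i, S_ℓ = v_i·e·α_i^ℓ, so α_err = S_1/S_0.
  S_0^{−1} = 10^{−1} = 10 (mod 11), so α_err = 5·10 = 50 ≡ 6 = α_4. Error position i = 4.
  Consistency check: S_2/S_1 = 8·9 = 72 ≡ 6 = α_err ✓ (single-error assumption holds).
Step 4: error magnitude e = S_0/v_4 = S_0·∏_{j≠4}(α_4 − α_j) = 10·2 = 20 ≡ 9 (mod 11).
Step 5: correct position 4: c_4 = r_4 − e = 2 − 9 ≡ 4 (mod 11). Hence c = [1, 2, 6, 4, 0].
  Check: interpolating c through the α_i gives m(x) = 7 + 5·x (degree < 2) with m(α_i) = c_i for every i, so c is indeed a codeword.


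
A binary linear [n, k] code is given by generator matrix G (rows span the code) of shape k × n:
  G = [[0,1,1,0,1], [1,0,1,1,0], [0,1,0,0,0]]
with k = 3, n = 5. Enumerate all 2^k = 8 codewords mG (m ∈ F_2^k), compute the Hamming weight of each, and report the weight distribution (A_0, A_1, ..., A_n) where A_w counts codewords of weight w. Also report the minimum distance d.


Weight distribution: A_0 = 1, A_1 = 1, A_2 = 1, A_3 = 3, A_4 = 2. Minimum distance d = 1.

Enumerate all 2^3 = 8 messages m ∈ F_2^3.
For each, compute codeword c = mG in F_2^5, then tally its weight.
  m = 000 → c = 00000, weight = 0.
  m = 100 → c = 01101, weight = 3.
  m = 010 → c = 10110, weight = 3.
  m = 110 → c = 11011, weight = 4.
  m = 001 → c = 01000, weight = 1.
  m = 101 → c = 00101, weight = 2.
  m = 011 → c = 11110, weight = 4.
  m = 111 → c = 10011, weight = 3.
Tally weights:
  weight 0: 1 codewords.
  weight 1: 1 codewords.
  weight 2: 1 codewords.
  weight 3: 3 codewords.
  weight 4: 2 codewords.
Minimum distance d = smallest w > 0 with A_w > 0 = 1.
Sanity: Σ A_w = 8 = 2^3 = 8 ✓.


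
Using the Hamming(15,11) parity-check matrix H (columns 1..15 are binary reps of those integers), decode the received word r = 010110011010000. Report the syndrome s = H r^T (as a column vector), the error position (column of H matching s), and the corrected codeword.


s = (1, 0, 0, 1)^T, error position = 9, corrected codeword c = 010110010010000

Compute s = H r^T mod 2 one row at a time:
  s_1 = 1 + 1 + 0 + 1 + 0 + 0 + 0 + 0 = 3 ≡ 1 (mod 2).
  s_2 = 1 + 1 + 0 + 0 + 0 + 0 + 0 + 0 = 2 ≡ 0 (mod 2).
  s_3 = 1 + 0 + 0 + 0 + 0 + 1 + 0 + 0 = 2 ≡ 0 (mod 2).
  s_4 = 0 + 0 + 1 + 0 + 1 + 1 + 0 + 0 = 3 ≡ 1 (mod 2).
s = (1, 0, 0, 1)^T — this equals column 9 of H (binary 1001), so error is at position 9.
Correct: flip bit 9 of r = 010110011010000 to get c = 010110010010000.


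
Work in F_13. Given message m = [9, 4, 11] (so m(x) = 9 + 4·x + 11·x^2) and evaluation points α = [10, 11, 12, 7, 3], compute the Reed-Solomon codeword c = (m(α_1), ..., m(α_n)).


c = [5, 6, 3, 4, 3]

Message polynomial: m(x) = 9 + 4·x + 11·x^2 (mod 13).
For each evaluation point α_i, compute m(α_i) mod 13:
  α_1 = 10: Horner steps 11 → 10 → 5, so m(10) = 5.
  α_2 = 11: Horner steps 11 → 8 → 6, so m(11) = 6.
  α_3 = 12: Horner steps 11 → 6 → 3, so m(12) = 3.
  α_4 = 7: Horner steps 11 → 3 → 4, so m(7) = 4.
  α_5 = 3: Horner steps 11 → 11 → 3, so m(3) = 3.
Codeword c = [5, 6, 3, 4, 3] ∈ F_13^5.


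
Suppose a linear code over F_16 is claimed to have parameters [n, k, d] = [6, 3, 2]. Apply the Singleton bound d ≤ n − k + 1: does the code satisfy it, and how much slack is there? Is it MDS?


Singleton RHS = n − k + 1 = 4, slack = 2, bound satisfied, not MDS.

Singleton bound: d ≤ n − k + 1.
Here n = 6, k = 3, so n − k + 1 = 4.
Given d = 2, check d ≤ 4: YES.
Slack = (n − k + 1) − d = 2.
The code is NOT MDS (slack = 2 > 0).
Description: the claimed parameters are [6, 3, 2]_16; such a code would be non-MDS.


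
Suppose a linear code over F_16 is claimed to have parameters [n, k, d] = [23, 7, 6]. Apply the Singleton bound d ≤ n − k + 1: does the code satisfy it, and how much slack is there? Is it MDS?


Singleton RHS = n − k + 1 = 17, slack = 11, bound satisfied, not MDS.

Singleton bound: d ≤ n − k + 1.
Here n = 23, k = 7, so n − k + 1 = 17.
Given d = 6, check d ≤ 17: YES.
Slack = (n − k + 1) − d = 11.
The code is NOT MDS (slack = 11 > 0).
Description: the claimed parameters are [23, 7, 6]_16; such a code would be non-MDS.


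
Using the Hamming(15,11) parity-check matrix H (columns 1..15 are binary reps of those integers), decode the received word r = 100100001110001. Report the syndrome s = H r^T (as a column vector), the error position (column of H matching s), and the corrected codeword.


s = (0, 0, 1, 0)^T, error position = 2, corrected codeword c = 110100001110001

Compute s = H r^T mod 2 one row at a time:
  s_1 = 0 + 1 + 1 + 1 + 0 + 0 + 0 + 1 = 4 ≡ 0 (mod 2).
  s_2 = 1 + 0 + 0 + 0 + 0 + 0 + 0 + 1 = 2 ≡ 0 (mod 2).
  s_3 = 0 + 0 + 0 + 0 + 1 + 1 + 0 + 1 = 3 ≡ 1 (mod 2).
  s_4 = 1 + 0 + 0 + 0 + 1 + 1 + 0 + 1 = 4 ≡ 0 (mod 2).
s = (0, 0, 1, 0)^T — this equals column 2 of H (binary 0010), so error is at position 2.
Correct: flip bit 2 of r = 100100001110001 to get c = 110100001110001.


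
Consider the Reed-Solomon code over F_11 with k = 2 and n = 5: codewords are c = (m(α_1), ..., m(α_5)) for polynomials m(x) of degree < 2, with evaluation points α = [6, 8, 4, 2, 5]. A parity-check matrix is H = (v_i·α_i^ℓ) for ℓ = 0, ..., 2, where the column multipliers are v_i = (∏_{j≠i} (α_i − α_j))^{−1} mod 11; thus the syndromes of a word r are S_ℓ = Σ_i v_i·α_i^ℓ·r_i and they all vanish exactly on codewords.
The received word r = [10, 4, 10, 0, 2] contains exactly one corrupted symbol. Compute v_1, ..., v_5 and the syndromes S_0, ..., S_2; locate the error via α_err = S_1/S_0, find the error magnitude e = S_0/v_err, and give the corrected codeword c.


S = (10, 7, 6), error at position 3, error magnitude e = 5, c = [10, 4, 5, 0, 2].

Step 1: column multipliers v_i = (∏_{j≠i}(α_i − α_j))^{−1} mod 11.
  i = 1 (α = 6): (6−8)(6−4)(6−2)(6−5) = (−2)·2·4·1 = −16 ≡ 6, so v_1 = 6^{−1} = 2 (mod 11).
  i = 2 (α = 8): (8−6)(8−4)(8−2)(8−5) = 2·4·6·3 = 144 ≡ 1, so v_2 = 1^{−1} = 1 (mod 11).
  i = 3 (α = 4): (4−6)(4−8)(4−2)(4−5) = (−2)·(−4)·2·(−1) = −16 ≡ 6, so v_3 = 6^{−1} = 2 (mod 11).
  i = 4 (α = 2): (2−6)(2−8)(2−4)(2−5) = (−4)·(−6)·(−2)·(−3) = 144 ≡ 1, so v_4 = 1^{−1} = 1 (mod 11).
  i = 5 (α = 5): (5−6)(5−8)(5−4)(5−2) = (−1)·(−3)·1·3 = 9 ≡ 9, so v_5 = 9^{−1} = 5 (mod 11).
  v = [2, 1, 2, 1, 5].
Step 2: syndromes of r = [10, 4, 10, 0, 2] (all sums mod 11).
  S_0 = Σ v_i r_i = 2·10 + 1·4 + 2·10 + 1·0 + 5·2 = 54 ≡ 10.
  S_1 = Σ v_i α_i r_i = 2·6·10 + 1·8·4 + 2·4·10 + 1·2·0 + 5·5·2 = 282 ≡ 7.
  α_i^2 mod 11 = [3, 9, 5, 4, 3].
  S_2 = Σ v_i α_i^2 r_i = 2·3·10 + 1·9·4 + 2·5·10 + 1·4·0 + 5·3·2 = 226 ≡ 6.
  S = (10, 7, 6) ≠ 0, so r is not a codeword (an error is present).
Step 3: locate the error. For a single error e at position i, S_ℓ = v_i·e·α_i^ℓ, so α_err = S_1/S_0.
  S_0^{−1} = 10^{−1} = 10 (mod 11), so α_err = 7·10 = 70 ≡ 4 = α_3. Error position i = 3.
  Consistency check: S_2/S_1 = 6·8 = 48 ≡ 4 = α_err ✓ (single-error assumption holds).
Step 4: error magnitude e = S_0/v_3 = S_0·∏_{j≠3}(α_3 − α_j) = 10·6 = 60 ≡ 5 (mod 11).
Step 5: correct position 3: c_3 = r_3 − e = 10 − 5 ≡ 5 (mod 11). Hence c = [10, 4, 5, 0, 2].
  Check: interpolating c through the α_i gives m(x) = 6 + 8·x (degree < 2) with m(α_i) = c_i for every i, so c is indeed a codeword.


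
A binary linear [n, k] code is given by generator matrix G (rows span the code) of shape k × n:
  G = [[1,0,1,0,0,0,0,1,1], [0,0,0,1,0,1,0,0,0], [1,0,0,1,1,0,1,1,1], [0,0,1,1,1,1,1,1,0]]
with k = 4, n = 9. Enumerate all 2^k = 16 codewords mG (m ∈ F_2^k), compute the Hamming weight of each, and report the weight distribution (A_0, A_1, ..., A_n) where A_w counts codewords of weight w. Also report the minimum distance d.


Weight distribution: A_0 = 1, A_2 = 3, A_4 = 7, A_6 = 5. Minimum distance d = 2.

Enumerate all 2^4 = 16 messages m ∈ F_2^4.
For each, compute codeword c = mG in F_2^9, then tally its weight.
  m = 0000 → c = 000000000, weight = 0.
  m = 1000 → c = 101000011, weight = 4.
  m = 0100 → c = 000101000, weight = 2.
  m = 1100 → c = 101101011, weight = 6.
  m = 0010 → c = 100110111, weight = 6.
  m = 1010 → c = 001110100, weight = 4.
  m = 0110 → c = 100011111, weight = 6.
  m = 1110 → c = 001011100, weight = 4.
  m = 0001 → c = 001111110, weight = 6.
  m = 1001 → c = 100111101, weight = 6.
  m = 0101 → c = 001010110, weight = 4.
  m = 1101 → c = 100010101, weight = 4.
  m = 0011 → c = 101001001, weight = 4.
  m = 1011 → c = 000001010, weight = 2.
  m = 0111 → c = 101100001, weight = 4.
  m = 1111 → c = 000100010, weight = 2.
Tally weights:
  weight 0: 1 codewords.
  weight 2: 3 codewords.
  weight 4: 7 codewords.
  weight 6: 5 codewords.
Minimum distance d = smallest w > 0 with A_w > 0 = 2.
Sanity: Σ A_w = 16 = 2^4 = 16 ✓.


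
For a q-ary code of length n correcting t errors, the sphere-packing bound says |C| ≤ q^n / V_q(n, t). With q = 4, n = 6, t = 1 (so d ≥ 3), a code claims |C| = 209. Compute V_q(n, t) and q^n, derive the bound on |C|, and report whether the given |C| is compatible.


V_q(n, t) = 19, q^n = 4096, Hamming bound = 215, |C| = 209 ≤ bound (satisfied).

Step 1: Compute V_q(n, t) = Σ_{j=0}^1 C(n, j) (q−1)^j.
  j = 0: C(6,0)·(3)^0 = 1·1 = 1.
  j = 1: C(6,1)·(3)^1 = 6·3 = 18.
  V_q(n, t) = 1 + 18 = 19.
Step 2: q^n = 4^6 = 4096.
Step 3: Hamming bound ⌊q^n / V_q(n,t)⌋ = ⌊4096/19⌋ = 215.
Step 4: Compare |C| = 209 to 215: satisfied.
The claimed |C| lies below the Hamming bound.


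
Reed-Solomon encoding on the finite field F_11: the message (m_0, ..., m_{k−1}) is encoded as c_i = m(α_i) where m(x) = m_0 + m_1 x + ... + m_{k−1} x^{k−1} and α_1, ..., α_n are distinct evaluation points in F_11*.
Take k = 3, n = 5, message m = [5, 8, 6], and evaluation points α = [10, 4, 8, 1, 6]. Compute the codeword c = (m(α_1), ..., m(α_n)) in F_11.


c = [3, 1, 2, 8, 5]

Message polynomial: m(x) = 5 + 8·x + 6·x^2 (mod 11).
For each evaluation point α_i, compute m(α_i) mod 11:
  α_1 = 10: Horner steps 6 → 2 → 3, so m(10) = 3.
  α_2 = 4: Horner steps 6 → 10 → 1, so m(4) = 1.
  α_3 = 8: Horner steps 6 → 1 → 2, so m(8) = 2.
  α_4 = 1: Horner steps 6 → 3 → 8, so m(1) = 8.
  α_5 = 6: Horner steps 6 → 0 → 5, so m(6) = 5.
Codeword c = [3, 1, 2, 8, 5] ∈ F_11^5.


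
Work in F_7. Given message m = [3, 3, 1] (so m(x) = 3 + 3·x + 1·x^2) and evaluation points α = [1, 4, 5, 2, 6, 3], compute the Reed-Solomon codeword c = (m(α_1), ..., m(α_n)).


c = [0, 3, 1, 6, 1, 0]

Message polynomial: m(x) = 3 + 3·x + 1·x^2 (mod 7).
For each evaluation point α_i, compute m(α_i) mod 7:
  α_1 = 1: Horner steps 1 → 4 → 0, so m(1) = 0.
  α_2 = 4: Horner steps 1 → 0 → 3, so m(4) = 3.
  α_3 = 5: Horner steps 1 → 1 → 1, so m(5) = 1.
  α_4 = 2: Horner steps 1 → 5 → 6, so m(2) = 6.
  α_5 = 6: Horner steps 1 → 2 → 1, so m(6) = 1.
  α_6 = 3: Horner steps 1 → 6 → 0, so m(3) = 0.
Codeword c = [0, 3, 1, 6, 1, 0] ∈ F_7^6.


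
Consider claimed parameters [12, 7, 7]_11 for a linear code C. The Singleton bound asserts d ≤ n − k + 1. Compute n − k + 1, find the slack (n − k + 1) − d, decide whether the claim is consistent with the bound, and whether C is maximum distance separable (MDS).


Singleton RHS = n − k + 1 = 6, slack = -1, bound violated (no such code; not MDS).

Singleton bound: d ≤ n − k + 1.
Here n = 12, k = 7, so n − k + 1 = 6.
Given d = 7, check d ≤ 6: NO.
Slack = (n − k + 1) − d = -1.
The slack is negative: d = 7 exceeds n − k + 1 = 6 by 1, so the Singleton bound is violated and no linear [12, 7, 7]_11 code can exist. In particular it is not MDS (MDS requires d = n − k + 1 exactly).
Description: the claimed parameters are [12, 7, 7]_11; such a code would be impossible (violates the Singleton bound).


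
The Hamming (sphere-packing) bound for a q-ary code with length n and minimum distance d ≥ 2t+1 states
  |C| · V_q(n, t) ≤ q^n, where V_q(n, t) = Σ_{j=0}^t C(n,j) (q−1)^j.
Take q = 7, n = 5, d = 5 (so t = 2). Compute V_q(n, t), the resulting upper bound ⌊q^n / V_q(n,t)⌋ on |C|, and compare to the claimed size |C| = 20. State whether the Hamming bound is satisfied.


V_q(n, t) = 391, q^n = 16807, Hamming bound = 42, |C| = 20 ≤ bound (satisfied).

Step 1: Compute V_q(n, t) = Σ_{j=0}^2 C(n, j) (q−1)^j.
  j = 0: C(5,0)·(6)^0 = 1·1 = 1.
  j = 1: C(5,1)·(6)^1 = 5·6 = 30.
  j = 2: C(5,2)·(6)^2 = 10·36 = 360.
  V_q(n, t) = 1 + 30 + 360 = 391.
Step 2: q^n = 7^5 = 16807.
Step 3: Hamming bound ⌊q^n / V_q(n,t)⌋ = ⌊16807/391⌋ = 42.
Step 4: Compare |C| = 20 to 42: satisfied.
The claimed |C| lies below the Hamming bound.


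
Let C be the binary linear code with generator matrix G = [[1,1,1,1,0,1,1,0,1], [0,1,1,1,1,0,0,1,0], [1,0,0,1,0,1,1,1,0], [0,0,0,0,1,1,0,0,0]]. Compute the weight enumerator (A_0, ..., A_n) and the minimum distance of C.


Weight distribution: A_0 = 1, A_2 = 1, A_3 = 2, A_4 = 3, A_5 = 4, A_6 = 3, A_7 = 2. Minimum distance d = 2.

Enumerate all 2^4 = 16 messages m ∈ F_2^4.
For each, compute codeword c = mG in F_2^9, then tally its weight.
  m = 0000 → c = 000000000, weight = 0.
  m = 1000 → c = 111101101, weight = 7.
  m = 0100 → c = 011110010, weight = 5.
  m = 1100 → c = 100011111, weight = 6.
  m = 0010 → c = 100101110, weight = 5.
  m = 1010 → c = 011000011, weight = 4.
  m = 0110 → c = 111011100, weight = 6.
  m = 1110 → c = 000110001, weight = 3.
  m = 0001 → c = 000011000, weight = 2.
  m = 1001 → c = 111110101, weight = 7.
  m = 0101 → c = 011101010, weight = 5.
  m = 1101 → c = 100000111, weight = 4.
  m = 0011 → c = 100110110, weight = 5.
  m = 1011 → c = 011011011, weight = 6.
  m = 0111 → c = 111000100, weight = 4.
  m = 1111 → c = 000101001, weight = 3.
Tally weights:
  weight 0: 1 codewords.
  weight 2: 1 codewords.
  weight 3: 2 codewords.
  weight 4: 3 codewords.
  weight 5: 4 codewords.
  weight 6: 3 codewords.
  weight 7: 2 codewords.
Minimum distance d = smallest w > 0 with A_w > 0 = 2.
Sanity: Σ A_w = 16 = 2^4 = 16 ✓.


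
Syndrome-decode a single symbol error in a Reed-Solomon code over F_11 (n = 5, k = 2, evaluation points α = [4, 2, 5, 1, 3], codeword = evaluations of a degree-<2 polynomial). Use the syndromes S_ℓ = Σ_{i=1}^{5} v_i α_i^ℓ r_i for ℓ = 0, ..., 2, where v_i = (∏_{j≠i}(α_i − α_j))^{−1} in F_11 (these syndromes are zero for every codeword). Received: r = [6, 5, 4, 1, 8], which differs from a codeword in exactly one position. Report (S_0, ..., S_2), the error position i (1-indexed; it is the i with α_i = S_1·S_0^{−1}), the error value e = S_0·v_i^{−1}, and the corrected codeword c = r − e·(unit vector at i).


S = (10, 9, 7), error at position 2, error magnitude e = 6, c = [6, 10, 4, 1, 8].

Step 1: column multipliers v_i = (∏_{j≠i}(α_i − α_j))^{−1} mod 11.
  i = 1 (α = 4): (4−2)(4−5)(4−1)(4−3) = 2·(−1)·3·1 = −6 ≡ 5, so v_1 = 5^{−1} = 9 (mod 11).
  i = 2 (α = 2): (2−4)(2−5)(2−1)(2−3) = (−2)·(−3)·1·(−1) = −6 ≡ 5, so v_2 = 5^{−1} = 9 (mod 11).
  i = 3 (α = 5): (5−4)(5−2)(5−1)(5−3) = 1·3·4·2 = 24 ≡ 2, so v_3 = 2^{−1} = 6 (mod 11).
  i = 4 (α = 1): (1−4)(1−2)(1−5)(1−3) = (−3)·(−1)·(−4)·(−2) = 24 ≡ 2, so v_4 = 2^{−1} = 6 (mod 11).
  i = 5 (α = 3): (3−4)(3−2)(3−5)(3−1) = (−1)·1·(−2)·2 = 4 ≡ 4, so v_5 = 4^{−1} = 3 (mod 11).
  v = [9, 9, 6, 6, 3].
Step 2: syndromes of r = [6, 5, 4, 1, 8] (all sums mod 11).
  S_0 = Σ v_i r_i = 9·6 + 9·5 + 6·4 + 6·1 + 3·8 = 153 ≡ 10.
  S_1 = Σ v_i α_i r_i = 9·4·6 + 9·2·5 + 6·5·4 + 6·1·1 + 3·3·8 = 504 ≡ 9.
  α_i^2 mod 11 = [5, 4, 3, 1, 9].
  S_2 = Σ v_i α_i^2 r_i = 9·5·6 + 9·4·5 + 6·3·4 + 6·1·1 + 3·9·8 = 744 ≡ 7.
  S = (10, 9, 7) ≠ 0, so r is not a codeword (an error is present).
Step 3: locate the error. For a single error e at position i, S_ℓ = v_i·e·α_i^ℓ, so α_err = S_1/S_0.
  S_0^{−1} = 10^{−1} = 10 (mod 11), so α_err = 9·10 = 90 ≡ 2 = α_2. Error position i = 2.
  Consistency check: S_2/S_1 = 7·5 = 35 ≡ 2 = α_err ✓ (single-error assumption holds).
Step 4: error magnitude e = S_0/v_2 = S_0·∏_{j≠2}(α_2 − α_j) = 10·5 = 50 ≡ 6 (mod 11).
Step 5: correct position 2: c_2 = r_2 − e = 5 − 6 ≡ 10 (mod 11). Hence c = [6, 10, 4, 1, 8].
  Check: interpolating c through the α_i gives m(x) = 3 + 9·x (degree < 2) with m(α_i) = c_i for every i, so c is indeed a codeword.


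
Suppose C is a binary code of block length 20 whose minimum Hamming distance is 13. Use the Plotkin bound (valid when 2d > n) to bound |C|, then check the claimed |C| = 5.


Plotkin bound M ≤ 4; given |C| = 5 > bound (violated).

Check applicability: 2d = 26, n = 20.
2d − n = 6 > 0, so Plotkin applies.
Compute d/(2d−n) = 13/6 ≈ 2.1667.
⌊d/(2d−n)⌋ = 2.
Plotkin bound: M ≤ 2·2 = 4.
Given |C| = 5, check: VIOLATED.
This |C| is above the Plotkin bound, so no binary code with n = 20, d = 13 and 5 codewords exists.


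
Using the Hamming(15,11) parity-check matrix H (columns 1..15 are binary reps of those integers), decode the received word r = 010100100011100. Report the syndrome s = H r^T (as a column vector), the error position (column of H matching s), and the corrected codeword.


s = (1, 0, 1, 1)^T, error position = 11, corrected codeword c = 010100100001100

Compute s = H r^T mod 2 one row at a time:
  s_1 = 0 + 0 + 0 + 1 + 1 + 1 + 0 + 0 = 3 ≡ 1 (mod 2).
  s_2 = 1 + 0 + 0 + 1 + 1 + 1 + 0 + 0 = 4 ≡ 0 (mod 2).
  s_3 = 1 + 0 + 0 + 1 + 0 + 1 + 0 + 0 = 3 ≡ 1 (mod 2).
  s_4 = 0 + 0 + 0 + 1 + 0 + 1 + 1 + 0 = 3 ≡ 1 (mod 2).
s = (1, 0, 1, 1)^T — this equals column 11 of H (binary 1011), so error is at position 11.
Correct: flip bit 11 of r = 010100100011100 to get c = 010100100001100.


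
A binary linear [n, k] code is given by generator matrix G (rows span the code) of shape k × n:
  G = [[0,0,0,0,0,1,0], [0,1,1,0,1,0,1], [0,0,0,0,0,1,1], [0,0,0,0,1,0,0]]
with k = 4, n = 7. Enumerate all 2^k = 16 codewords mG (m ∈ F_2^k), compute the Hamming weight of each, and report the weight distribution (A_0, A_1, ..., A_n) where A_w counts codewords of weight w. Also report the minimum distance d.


Weight distribution: A_0 = 1, A_1 = 3, A_2 = 4, A_3 = 4, A_4 = 3, A_5 = 1. Minimum distance d = 1.

Enumerate all 2^4 = 16 messages m ∈ F_2^4.
For each, compute codeword c = mG in F_2^7, then tally its weight.
  m = 0000 → c = 0000000, weight = 0.
  m = 1000 → c = 0000010, weight = 1.
  m = 0100 → c = 0110101, weight = 4.
  m = 1100 → c = 0110111, weight = 5.
  m = 0010 → c = 0000011, weight = 2.
  m = 1010 → c = 0000001, weight = 1.
  m = 0110 → c = 0110110, weight = 4.
  m = 1110 → c = 0110100, weight = 3.
  m = 0001 → c = 0000100, weight = 1.
  m = 1001 → c = 0000110, weight = 2.
  m = 0101 → c = 0110001, weight = 3.
  m = 1101 → c = 0110011, weight = 4.
  m = 0011 → c = 0000111, weight = 3.
  m = 1011 → c = 0000101, weight = 2.
  m = 0111 → c = 0110010, weight = 3.
  m = 1111 → c = 0110000, weight = 2.
Tally weights:
  weight 0: 1 codewords.
  weight 1: 3 codewords.
  weight 2: 4 codewords.
  weight 3: 4 codewords.
  weight 4: 3 codewords.
  weight 5: 1 codewords.
Minimum distance d = smallest w > 0 with A_w > 0 = 1.
Sanity: Σ A_w = 16 = 2^4 = 16 ✓.


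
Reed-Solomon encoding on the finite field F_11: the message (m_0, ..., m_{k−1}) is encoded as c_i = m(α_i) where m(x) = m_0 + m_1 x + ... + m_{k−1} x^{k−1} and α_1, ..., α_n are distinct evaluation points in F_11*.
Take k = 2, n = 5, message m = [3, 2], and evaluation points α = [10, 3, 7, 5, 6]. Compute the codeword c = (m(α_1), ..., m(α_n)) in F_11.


c = [1, 9, 6, 2, 4]

Message polynomial: m(x) = 3 + 2·x (mod 11).
For each evaluation point α_i, compute m(α_i) mod 11:
  α_1 = 10: Horner steps 2 → 1, so m(10) = 1.
  α_2 = 3: Horner steps 2 → 9, so m(3) = 9.
  α_3 = 7: Horner steps 2 → 6, so m(7) = 6.
  α_4 = 5: Horner steps 2 → 2, so m(5) = 2.
  α_5 = 6: Horner steps 2 → 4, so m(6) = 4.
Codeword c = [1, 9, 6, 2, 4] ∈ F_11^5.


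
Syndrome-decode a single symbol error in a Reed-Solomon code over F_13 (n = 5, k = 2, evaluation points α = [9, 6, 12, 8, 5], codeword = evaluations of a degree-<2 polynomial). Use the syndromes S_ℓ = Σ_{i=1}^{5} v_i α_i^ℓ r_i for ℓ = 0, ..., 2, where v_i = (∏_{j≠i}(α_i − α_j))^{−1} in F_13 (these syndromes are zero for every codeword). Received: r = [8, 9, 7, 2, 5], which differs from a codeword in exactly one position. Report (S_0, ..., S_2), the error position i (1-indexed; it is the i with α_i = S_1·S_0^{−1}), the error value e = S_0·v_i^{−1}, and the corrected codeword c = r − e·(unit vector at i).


S = (1, 8, 12), error at position 4, error magnitude e = 11, c = [8, 9, 7, 4, 5].

Step 1: column multipliers v_i = (∏_{j≠i}(α_i − α_j))^{−1} mod 13.
  i = 1 (α = 9): (9−6)(9−12)(9−8)(9−5) = 3·(−3)·1·4 = −36 ≡ 3, so v_1 = 3^{−1} = 9 (mod 13).
  i = 2 (α = 6): (6−9)(6−12)(6−8)(6−5) = (−3)·(−6)·(−2)·1 = −36 ≡ 3, so v_2 = 3^{−1} = 9 (mod 13).
  i = 3 (α = 12): (12−9)(12−6)(12−8)(12−5) = 3·6·4·7 = 504 ≡ 10, so v_3 = 10^{−1} = 4 (mod 13).
  i = 4 (α = 8): (8−9)(8−6)(8−12)(8−5) = (−1)·2·(−4)·3 = 24 ≡ 11, so v_4 = 11^{−1} = 6 (mod 13).
  i = 5 (α = 5): (5−9)(5−6)(5−12)(5−8) = (−4)·(−1)·(−7)·(−3) = 84 ≡ 6, so v_5 = 6^{−1} = 11 (mod 13).
  v = [9, 9, 4, 6, 11].
Step 2: syndromes of r = [8, 9, 7, 2, 5] (all sums mod 13).
  S_0 = Σ v_i r_i = 9·8 + 9·9 + 4·7 + 6·2 + 11·5 = 248 ≡ 1.
  S_1 = Σ v_i α_i r_i = 9·9·8 + 9·6·9 + 4·12·7 + 6·8·2 + 11·5·5 = 1841 ≡ 8.
  α_i^2 mod 13 = [3, 10, 1, 12, 12].
  S_2 = Σ v_i α_i^2 r_i = 9·3·8 + 9·10·9 + 4·1·7 + 6·12·2 + 11·12·5 = 1858 ≡ 12.
  S = (1, 8, 12) ≠ 0, so r is not a codeword (an error is present).
Step 3: locate the error. For a single error e at position i, S_ℓ = v_i·e·α_i^ℓ, so α_err = S_1/S_0.
  S_0^{−1} = 1^{−1} = 1 (mod 13), so α_err = 8·1 = 8 ≡ 8 = α_4. Error position i = 4.
  Consistency check: S_2/S_1 = 12·5 = 60 ≡ 8 = α_err ✓ (single-error assumption holds).
Step 4: error magnitude e = S_0/v_4 = S_0·∏_{j≠4}(α_4 − α_j) = 1·11 = 11 ≡ 11 (mod 13).
Step 5: correct position 4: c_4 = r_4 − e = 2 − 11 ≡ 4 (mod 13). Hence c = [8, 9, 7, 4, 5].
  Check: interpolating c through the α_i gives m(x) = 11 + 4·x (degree < 2) with m(α_i) = c_i for every i, so c is indeed a codeword.
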